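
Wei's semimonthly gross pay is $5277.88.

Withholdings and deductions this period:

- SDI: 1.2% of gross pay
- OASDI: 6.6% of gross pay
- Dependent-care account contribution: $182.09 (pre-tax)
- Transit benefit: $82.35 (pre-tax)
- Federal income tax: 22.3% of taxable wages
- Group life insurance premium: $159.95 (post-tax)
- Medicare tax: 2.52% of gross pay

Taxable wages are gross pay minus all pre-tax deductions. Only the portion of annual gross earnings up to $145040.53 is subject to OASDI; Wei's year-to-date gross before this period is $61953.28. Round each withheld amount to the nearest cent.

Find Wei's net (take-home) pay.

Dependent-care account contribution: $182.09
Transit benefit: $82.35
Pre-tax total = $182.09 + $82.35 = $264.44
Taxable wages = $5277.88 − $264.44 = $5013.44
Federal income tax: $5013.44 × 0.223 = $1118.00
SDI: $5277.88 × 0.012 = $63.33
OASDI: cap not yet reached, full $5277.88 is subject → $5277.88 × 0.066 = $348.34
Medicare tax: $5277.88 × 0.0252 = $133.00
Group life insurance premium: $159.95
Total deductions = $182.09 + $82.35 + $1118.00 + $63.33 + $348.34 + $133.00 + $159.95 = $2087.06
Net pay = $5277.88 − $2087.06 = $3190.82

$3190.82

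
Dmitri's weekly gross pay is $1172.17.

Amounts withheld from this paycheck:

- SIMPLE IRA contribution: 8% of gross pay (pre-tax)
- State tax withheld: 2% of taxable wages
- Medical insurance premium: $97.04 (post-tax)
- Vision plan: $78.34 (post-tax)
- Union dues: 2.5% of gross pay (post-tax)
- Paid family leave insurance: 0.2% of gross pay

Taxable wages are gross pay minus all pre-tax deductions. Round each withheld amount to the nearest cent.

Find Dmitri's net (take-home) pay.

$849.81

SIMPLE IRA contribution: $1172.17 × 0.08 = $93.77
Taxable wages = $1172.17 − $93.77 = $1078.40
State tax withheld: $1078.40 × 0.02 = $21.57
Paid family leave insurance: $1172.17 × 0.002 = $2.34
Vision plan: $78.34
Medical insurance premium: $97.04
Union dues: $1172.17 × 0.025 = $29.30
Total deductions = $93.77 + $21.57 + $2.34 + $78.34 + $97.04 + $29.30 = $322.36
Net pay = $1172.17 − $322.36 = $849.81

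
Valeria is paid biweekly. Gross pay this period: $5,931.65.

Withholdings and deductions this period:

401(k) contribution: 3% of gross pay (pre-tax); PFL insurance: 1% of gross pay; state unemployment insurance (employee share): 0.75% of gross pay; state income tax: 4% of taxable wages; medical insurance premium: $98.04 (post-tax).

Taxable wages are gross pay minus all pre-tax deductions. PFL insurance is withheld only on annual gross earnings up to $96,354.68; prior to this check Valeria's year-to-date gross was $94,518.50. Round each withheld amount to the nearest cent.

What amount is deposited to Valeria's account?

$5,362.66

401(k) contribution: $5,931.65 × 0.03 = $177.95
Taxable wages = $5,931.65 − $177.95 = $5,753.70
State income tax: $5,753.70 × 0.04 = $230.15
State unemployment insurance (employee share): $5,931.65 × 0.0075 = $44.49
PFL insurance: only $96,354.68 − $94,518.50 = $1,836.18 of this check is subject → $1,836.18 × 0.01 = $18.36
Medical insurance premium: $98.04
Total deductions = $177.95 + $230.15 + $44.49 + $18.36 + $98.04 = $568.99
Net pay = $5,931.65 − $568.99 = $5,362.66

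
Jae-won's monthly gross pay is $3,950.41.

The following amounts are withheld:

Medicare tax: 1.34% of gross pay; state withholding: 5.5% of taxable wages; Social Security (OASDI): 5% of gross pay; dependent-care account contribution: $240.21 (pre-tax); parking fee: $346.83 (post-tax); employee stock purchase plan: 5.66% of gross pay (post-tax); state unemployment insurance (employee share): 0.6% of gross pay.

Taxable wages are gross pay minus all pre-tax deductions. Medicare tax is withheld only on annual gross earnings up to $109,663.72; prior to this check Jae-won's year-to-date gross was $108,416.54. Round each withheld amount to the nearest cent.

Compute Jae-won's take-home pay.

Dependent-care account contribution: $240.21
Taxable wages = $3,950.41 − $240.21 = $3,710.20
State withholding: $3,710.20 × 0.055 = $204.06
Medicare tax: only $109,663.72 − $108,416.54 = $1,247.18 of this check is subject → $1,247.18 × 0.0134 = $16.71
Social Security (OASDI): $3,950.41 × 0.05 = $197.52
State unemployment insurance (employee share): $3,950.41 × 0.006 = $23.70
Parking fee: $346.83
Employee stock purchase plan: $3,950.41 × 0.0566 = $223.59
Total deductions = $240.21 + $204.06 + $16.71 + $197.52 + $23.70 + $346.83 + $223.59 = $1,252.62
Net pay = $3,950.41 − $1,252.62 = $2,697.79

$2,697.79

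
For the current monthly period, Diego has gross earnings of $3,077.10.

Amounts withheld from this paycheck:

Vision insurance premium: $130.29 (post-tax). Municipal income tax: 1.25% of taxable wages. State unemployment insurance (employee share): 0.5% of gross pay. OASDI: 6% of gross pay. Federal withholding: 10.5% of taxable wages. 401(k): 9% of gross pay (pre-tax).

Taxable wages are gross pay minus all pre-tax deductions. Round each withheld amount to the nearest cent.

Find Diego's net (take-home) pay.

401(k): $3,077.10 × 0.09 = $276.94
Taxable wages = $3,077.10 − $276.94 = $2,800.16
Municipal income tax: $2,800.16 × 0.0125 = $35.00
Federal withholding: $2,800.16 × 0.105 = $294.02
OASDI: $3,077.10 × 0.06 = $184.63
State unemployment insurance (employee share): $3,077.10 × 0.005 = $15.39
Vision insurance premium: $130.29
Total deductions = $276.94 + $35.00 + $294.02 + $184.63 + $15.39 + $130.29 = $936.27
Net pay = $3,077.10 − $936.27 = $2,140.83

$2,140.83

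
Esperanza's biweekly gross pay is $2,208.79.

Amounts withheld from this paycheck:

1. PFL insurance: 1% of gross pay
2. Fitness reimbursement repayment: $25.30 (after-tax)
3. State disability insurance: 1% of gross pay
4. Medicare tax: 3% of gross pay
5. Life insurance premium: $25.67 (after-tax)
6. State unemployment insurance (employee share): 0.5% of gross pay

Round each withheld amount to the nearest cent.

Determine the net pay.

$2,036.34

State unemployment insurance (employee share): $2,208.79 × 0.005 = $11.04
Medicare tax: $2,208.79 × 0.03 = $66.26
PFL insurance: $2,208.79 × 0.01 = $22.09
State disability insurance: $2,208.79 × 0.01 = $22.09
Fitness reimbursement repayment: $25.30
Life insurance premium: $25.67
Total deductions = $11.04 + $66.26 + $22.09 + $22.09 + $25.30 + $25.67 = $172.45
Net pay = $2,208.79 − $172.45 = $2,036.34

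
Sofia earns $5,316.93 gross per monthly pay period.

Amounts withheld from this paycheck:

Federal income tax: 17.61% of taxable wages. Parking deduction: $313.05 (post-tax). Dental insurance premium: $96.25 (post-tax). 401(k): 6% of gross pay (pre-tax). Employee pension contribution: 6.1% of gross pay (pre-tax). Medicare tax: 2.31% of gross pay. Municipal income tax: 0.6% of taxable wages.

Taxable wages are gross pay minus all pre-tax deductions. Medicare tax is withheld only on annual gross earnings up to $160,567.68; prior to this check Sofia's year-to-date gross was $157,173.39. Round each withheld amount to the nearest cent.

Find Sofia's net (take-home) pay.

$3,334.81

401(k): $5,316.93 × 0.06 = $319.02
Employee pension contribution: $5,316.93 × 0.061 = $324.33
Pre-tax total = $319.02 + $324.33 = $643.35
Taxable wages = $5,316.93 − $643.35 = $4,673.58
Federal income tax: $4,673.58 × 0.1761 = $823.02
Municipal income tax: $4,673.58 × 0.006 = $28.04
Medicare tax: only $160,567.68 − $157,173.39 = $3,394.29 of this check is subject → $3,394.29 × 0.0231 = $78.41
Dental insurance premium: $96.25
Parking deduction: $313.05
Total deductions = $319.02 + $324.33 + $823.02 + $28.04 + $78.41 + $96.25 + $313.05 = $1,982.12
Net pay = $5,316.93 − $1,982.12 = $3,334.81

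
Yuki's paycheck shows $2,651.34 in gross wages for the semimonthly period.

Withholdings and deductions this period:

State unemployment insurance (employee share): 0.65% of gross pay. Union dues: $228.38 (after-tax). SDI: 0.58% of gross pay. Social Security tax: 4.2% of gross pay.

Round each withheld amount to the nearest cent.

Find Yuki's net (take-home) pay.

$2,278.99

Social Security tax: $2,651.34 × 0.042 = $111.36
SDI: $2,651.34 × 0.0058 = $15.38
State unemployment insurance (employee share): $2,651.34 × 0.0065 = $17.23
Union dues: $228.38
Total deductions = $111.36 + $15.38 + $17.23 + $228.38 = $372.35
Net pay = $2,651.34 − $372.35 = $2,278.99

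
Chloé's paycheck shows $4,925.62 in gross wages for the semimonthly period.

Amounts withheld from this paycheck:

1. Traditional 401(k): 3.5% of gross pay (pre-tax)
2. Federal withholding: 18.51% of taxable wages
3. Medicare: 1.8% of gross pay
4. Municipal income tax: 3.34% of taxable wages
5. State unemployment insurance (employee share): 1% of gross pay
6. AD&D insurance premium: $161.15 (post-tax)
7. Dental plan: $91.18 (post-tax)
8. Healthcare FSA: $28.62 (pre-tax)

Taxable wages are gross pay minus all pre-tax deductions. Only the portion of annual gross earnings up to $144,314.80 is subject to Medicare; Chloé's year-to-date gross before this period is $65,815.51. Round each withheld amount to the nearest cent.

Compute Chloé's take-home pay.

Healthcare FSA: $28.62
Traditional 401(k): $4,925.62 × 0.035 = $172.40
Pre-tax total = $28.62 + $172.40 = $201.02
Taxable wages = $4,925.62 − $201.02 = $4,724.60
Federal withholding: $4,724.60 × 0.1851 = $874.52
Municipal income tax: $4,724.60 × 0.0334 = $157.80
State unemployment insurance (employee share): $4,925.62 × 0.01 = $49.26
Medicare: cap not yet reached, full $4,925.62 is subject → $4,925.62 × 0.018 = $88.66
AD&D insurance premium: $161.15
Dental plan: $91.18
Total deductions = $28.62 + $172.40 + $874.52 + $157.80 + $49.26 + $88.66 + $161.15 + $91.18 = $1,623.59
Net pay = $4,925.62 − $1,623.59 = $3,302.03

$3,302.03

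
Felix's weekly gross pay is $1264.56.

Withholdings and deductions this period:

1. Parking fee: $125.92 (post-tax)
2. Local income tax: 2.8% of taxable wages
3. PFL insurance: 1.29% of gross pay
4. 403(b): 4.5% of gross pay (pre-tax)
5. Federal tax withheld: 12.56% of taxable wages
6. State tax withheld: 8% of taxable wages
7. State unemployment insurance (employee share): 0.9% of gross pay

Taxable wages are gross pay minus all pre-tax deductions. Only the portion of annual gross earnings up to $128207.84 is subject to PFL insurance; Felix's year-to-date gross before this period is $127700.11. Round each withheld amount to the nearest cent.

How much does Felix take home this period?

403(b): $1264.56 × 0.045 = $56.91
Taxable wages = $1264.56 − $56.91 = $1207.65
Local income tax: $1207.65 × 0.028 = $33.81
Federal tax withheld: $1207.65 × 0.1256 = $151.68
State tax withheld: $1207.65 × 0.08 = $96.61
State unemployment insurance (employee share): $1264.56 × 0.009 = $11.38
PFL insurance: only $128207.84 − $127700.11 = $507.73 of this check is subject → $507.73 × 0.0129 = $6.55
Parking fee: $125.92
Total deductions = $56.91 + $33.81 + $151.68 + $96.61 + $11.38 + $6.55 + $125.92 = $482.86
Net pay = $1264.56 − $482.86 = $781.70

$781.70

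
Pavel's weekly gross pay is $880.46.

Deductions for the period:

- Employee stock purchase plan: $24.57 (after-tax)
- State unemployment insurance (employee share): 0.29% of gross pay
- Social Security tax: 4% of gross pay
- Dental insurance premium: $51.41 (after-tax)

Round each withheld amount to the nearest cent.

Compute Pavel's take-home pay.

$766.71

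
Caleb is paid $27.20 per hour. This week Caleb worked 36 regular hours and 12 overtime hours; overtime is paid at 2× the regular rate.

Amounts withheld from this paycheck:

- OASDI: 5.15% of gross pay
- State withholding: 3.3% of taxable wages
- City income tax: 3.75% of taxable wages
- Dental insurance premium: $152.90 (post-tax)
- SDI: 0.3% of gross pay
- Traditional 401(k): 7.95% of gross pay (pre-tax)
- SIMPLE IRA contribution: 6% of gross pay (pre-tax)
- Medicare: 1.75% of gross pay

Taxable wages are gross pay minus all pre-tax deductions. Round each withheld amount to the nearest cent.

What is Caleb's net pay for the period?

Regular pay: 36 × $27.20 = $979.20
Overtime pay: 12 × $27.20 × 2 = $652.80
Gross pay = $979.20 + $652.80 = $1632.00
Traditional 401(k): $1632.00 × 0.0795 = $129.74
SIMPLE IRA contribution: $1632.00 × 0.06 = $97.92
Pre-tax total = $129.74 + $97.92 = $227.66
Taxable wages = $1632.00 − $227.66 = $1404.34
State withholding: $1404.34 × 0.033 = $46.34
City income tax: $1404.34 × 0.0375 = $52.66
Medicare: $1632.00 × 0.0175 = $28.56
OASDI: $1632.00 × 0.0515 = $84.05
SDI: $1632.00 × 0.003 = $4.90
Dental insurance premium: $152.90
Total deductions = $129.74 + $97.92 + $46.34 + $52.66 + $28.56 + $84.05 + $4.90 + $152.90 = $597.07
Net pay = $1632.00 − $597.07 = $1034.93

$1034.93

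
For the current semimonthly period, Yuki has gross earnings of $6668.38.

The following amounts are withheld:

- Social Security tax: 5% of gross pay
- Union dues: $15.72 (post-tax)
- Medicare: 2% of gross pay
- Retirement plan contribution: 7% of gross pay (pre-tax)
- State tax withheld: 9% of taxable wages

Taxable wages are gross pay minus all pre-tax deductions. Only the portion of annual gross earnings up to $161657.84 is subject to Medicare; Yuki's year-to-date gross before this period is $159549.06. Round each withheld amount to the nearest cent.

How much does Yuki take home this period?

Retirement plan contribution: $6668.38 × 0.07 = $466.79
Taxable wages = $6668.38 − $466.79 = $6201.59
State tax withheld: $6201.59 × 0.09 = $558.14
Social Security tax: $6668.38 × 0.05 = $333.42
Medicare: only $161657.84 − $159549.06 = $2108.78 of this check is subject → $2108.78 × 0.02 = $42.18
Union dues: $15.72
Total deductions = $466.79 + $558.14 + $333.42 + $42.18 + $15.72 = $1416.25
Net pay = $6668.38 − $1416.25 = $5252.13

$5252.13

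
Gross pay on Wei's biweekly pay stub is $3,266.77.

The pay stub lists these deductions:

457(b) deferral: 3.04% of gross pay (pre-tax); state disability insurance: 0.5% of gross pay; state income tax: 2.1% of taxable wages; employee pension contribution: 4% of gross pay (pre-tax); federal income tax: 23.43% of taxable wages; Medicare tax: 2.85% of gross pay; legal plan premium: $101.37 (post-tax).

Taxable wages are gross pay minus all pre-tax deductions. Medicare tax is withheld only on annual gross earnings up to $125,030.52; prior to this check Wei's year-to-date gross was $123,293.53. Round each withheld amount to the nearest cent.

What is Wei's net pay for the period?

$2,094.30

457(b) deferral: $3,266.77 × 0.0304 = $99.31
Employee pension contribution: $3,266.77 × 0.04 = $130.67
Pre-tax total = $99.31 + $130.67 = $229.98
Taxable wages = $3,266.77 − $229.98 = $3,036.79
Federal income tax: $3,036.79 × 0.2343 = $711.52
State income tax: $3,036.79 × 0.021 = $63.77
State disability insurance: $3,266.77 × 0.005 = $16.33
Medicare tax: only $125,030.52 − $123,293.53 = $1,736.99 of this check is subject → $1,736.99 × 0.0285 = $49.50
Legal plan premium: $101.37
Total deductions = $99.31 + $130.67 + $711.52 + $63.77 + $16.33 + $49.50 + $101.37 = $1,172.47
Net pay = $3,266.77 − $1,172.47 = $2,094.30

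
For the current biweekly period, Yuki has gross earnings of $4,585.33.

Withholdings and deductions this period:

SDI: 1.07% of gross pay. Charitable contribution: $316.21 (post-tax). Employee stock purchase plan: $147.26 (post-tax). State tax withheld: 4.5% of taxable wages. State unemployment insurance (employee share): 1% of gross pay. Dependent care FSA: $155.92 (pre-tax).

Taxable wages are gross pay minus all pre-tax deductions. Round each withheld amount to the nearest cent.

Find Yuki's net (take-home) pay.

Dependent care FSA: $155.92
Taxable wages = $4,585.33 − $155.92 = $4,429.41
State tax withheld: $4,429.41 × 0.045 = $199.32
SDI: $4,585.33 × 0.0107 = $49.06
State unemployment insurance (employee share): $4,585.33 × 0.01 = $45.85
Charitable contribution: $316.21
Employee stock purchase plan: $147.26
Total deductions = $155.92 + $199.32 + $49.06 + $45.85 + $316.21 + $147.26 = $913.62
Net pay = $4,585.33 − $913.62 = $3,671.71

$3,671.71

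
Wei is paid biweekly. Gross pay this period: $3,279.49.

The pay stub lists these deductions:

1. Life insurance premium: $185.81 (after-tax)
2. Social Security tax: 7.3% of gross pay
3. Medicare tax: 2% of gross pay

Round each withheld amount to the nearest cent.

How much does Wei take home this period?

Medicare tax: $3,279.49 × 0.02 = $65.59
Social Security tax: $3,279.49 × 0.073 = $239.40
Life insurance premium: $185.81
Total deductions = $65.59 + $239.40 + $185.81 = $490.80
Net pay = $3,279.49 − $490.80 = $2,788.69

$2,788.69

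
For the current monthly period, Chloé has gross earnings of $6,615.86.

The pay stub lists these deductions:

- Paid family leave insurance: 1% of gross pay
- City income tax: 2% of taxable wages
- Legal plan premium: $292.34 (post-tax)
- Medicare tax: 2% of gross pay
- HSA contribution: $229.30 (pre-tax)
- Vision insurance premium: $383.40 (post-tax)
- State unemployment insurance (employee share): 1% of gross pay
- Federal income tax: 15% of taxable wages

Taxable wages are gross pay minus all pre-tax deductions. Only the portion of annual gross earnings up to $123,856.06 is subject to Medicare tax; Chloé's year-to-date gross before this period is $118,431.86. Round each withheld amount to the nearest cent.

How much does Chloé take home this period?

HSA contribution: $229.30
Taxable wages = $6,615.86 − $229.30 = $6,386.56
Federal income tax: $6,386.56 × 0.15 = $957.98
City income tax: $6,386.56 × 0.02 = $127.73
Paid family leave insurance: $6,615.86 × 0.01 = $66.16
Medicare tax: only $123,856.06 − $118,431.86 = $5,424.20 of this check is subject → $5,424.20 × 0.02 = $108.48
State unemployment insurance (employee share): $6,615.86 × 0.01 = $66.16
Vision insurance premium: $383.40
Legal plan premium: $292.34
Total deductions = $229.30 + $957.98 + $127.73 + $66.16 + $108.48 + $66.16 + $383.40 + $292.34 = $2,231.55
Net pay = $6,615.86 − $2,231.55 = $4,384.31

$4,384.31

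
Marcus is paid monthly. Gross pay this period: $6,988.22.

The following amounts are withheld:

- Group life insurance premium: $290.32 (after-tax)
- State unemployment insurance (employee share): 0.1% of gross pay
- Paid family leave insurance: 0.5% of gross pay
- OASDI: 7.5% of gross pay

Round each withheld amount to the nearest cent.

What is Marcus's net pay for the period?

OASDI: $6,988.22 × 0.075 = $524.12
Paid family leave insurance: $6,988.22 × 0.005 = $34.94
State unemployment insurance (employee share): $6,988.22 × 0.001 = $6.99
Group life insurance premium: $290.32
Total deductions = $524.12 + $34.94 + $6.99 + $290.32 = $856.37
Net pay = $6,988.22 − $856.37 = $6,131.85

$6,131.85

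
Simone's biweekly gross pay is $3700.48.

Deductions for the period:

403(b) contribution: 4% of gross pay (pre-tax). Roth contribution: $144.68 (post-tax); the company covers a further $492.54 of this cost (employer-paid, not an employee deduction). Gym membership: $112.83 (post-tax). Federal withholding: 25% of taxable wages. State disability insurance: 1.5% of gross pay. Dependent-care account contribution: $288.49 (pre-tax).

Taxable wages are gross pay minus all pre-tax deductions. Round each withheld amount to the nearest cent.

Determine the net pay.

$2134.96

403(b) contribution: $3700.48 × 0.04 = $148.02
Dependent-care account contribution: $288.49
Pre-tax total = $148.02 + $288.49 = $436.51
Taxable wages = $3700.48 − $436.51 = $3263.97
Federal withholding: $3263.97 × 0.25 = $815.99
State disability insurance: $3700.48 × 0.015 = $55.51
Gym membership: $112.83
Roth contribution: $144.68
(Employer's $492.54 toward Roth contribution is not withheld from the employee.)
Total deductions = $148.02 + $288.49 + $815.99 + $55.51 + $112.83 + $144.68 = $1565.52
Net pay = $3700.48 − $1565.52 = $2134.96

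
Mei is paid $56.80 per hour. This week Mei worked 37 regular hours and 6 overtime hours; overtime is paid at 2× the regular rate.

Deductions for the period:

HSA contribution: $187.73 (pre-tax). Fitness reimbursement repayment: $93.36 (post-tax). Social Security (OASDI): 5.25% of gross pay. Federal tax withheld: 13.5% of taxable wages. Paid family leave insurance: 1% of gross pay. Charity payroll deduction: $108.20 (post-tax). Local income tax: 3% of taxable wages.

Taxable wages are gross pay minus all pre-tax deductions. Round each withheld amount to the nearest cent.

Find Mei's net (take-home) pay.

Regular pay: 37 × $56.80 = $2101.60
Overtime pay: 6 × $56.80 × 2 = $681.60
Gross pay = $2101.60 + $681.60 = $2783.20
HSA contribution: $187.73
Taxable wages = $2783.20 − $187.73 = $2595.47
Federal tax withheld: $2595.47 × 0.135 = $350.39
Local income tax: $2595.47 × 0.03 = $77.86
Paid family leave insurance: $2783.20 × 0.01 = $27.83
Social Security (OASDI): $2783.20 × 0.0525 = $146.12
Fitness reimbursement repayment: $93.36
Charity payroll deduction: $108.20
Total deductions = $187.73 + $350.39 + $77.86 + $27.83 + $146.12 + $93.36 + $108.20 = $991.49
Net pay = $2783.20 − $991.49 = $1791.71

$1791.71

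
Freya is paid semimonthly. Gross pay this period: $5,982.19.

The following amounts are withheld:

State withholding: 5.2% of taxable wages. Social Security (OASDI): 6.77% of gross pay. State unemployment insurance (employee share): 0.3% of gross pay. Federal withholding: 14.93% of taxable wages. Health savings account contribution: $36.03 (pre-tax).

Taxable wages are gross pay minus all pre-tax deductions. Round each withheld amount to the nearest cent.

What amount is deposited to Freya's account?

$4,326.26

Health savings account contribution: $36.03
Taxable wages = $5,982.19 − $36.03 = $5,946.16
Federal withholding: $5,946.16 × 0.1493 = $887.76
State withholding: $5,946.16 × 0.052 = $309.20
State unemployment insurance (employee share): $5,982.19 × 0.003 = $17.95
Social Security (OASDI): $5,982.19 × 0.0677 = $404.99
Total deductions = $36.03 + $887.76 + $309.20 + $17.95 + $404.99 = $1,655.93
Net pay = $5,982.19 − $1,655.93 = $4,326.26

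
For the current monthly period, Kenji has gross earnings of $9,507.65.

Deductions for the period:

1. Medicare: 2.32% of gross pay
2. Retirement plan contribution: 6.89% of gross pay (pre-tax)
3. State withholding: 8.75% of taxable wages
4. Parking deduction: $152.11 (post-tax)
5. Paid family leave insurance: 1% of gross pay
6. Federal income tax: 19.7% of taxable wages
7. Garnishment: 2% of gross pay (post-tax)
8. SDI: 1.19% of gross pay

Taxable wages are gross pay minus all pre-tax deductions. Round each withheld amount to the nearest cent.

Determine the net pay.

$5,562.95

Retirement plan contribution: $9,507.65 × 0.0689 = $655.08
Taxable wages = $9,507.65 − $655.08 = $8,852.57
Federal income tax: $8,852.57 × 0.197 = $1,743.96
State withholding: $8,852.57 × 0.0875 = $774.60
SDI: $9,507.65 × 0.0119 = $113.14
Medicare: $9,507.65 × 0.0232 = $220.58
Paid family leave insurance: $9,507.65 × 0.01 = $95.08
Parking deduction: $152.11
Garnishment: $9,507.65 × 0.02 = $190.15
Total deductions = $655.08 + $1,743.96 + $774.60 + $113.14 + $220.58 + $95.08 + $152.11 + $190.15 = $3,944.70
Net pay = $9,507.65 − $3,944.70 = $5,562.95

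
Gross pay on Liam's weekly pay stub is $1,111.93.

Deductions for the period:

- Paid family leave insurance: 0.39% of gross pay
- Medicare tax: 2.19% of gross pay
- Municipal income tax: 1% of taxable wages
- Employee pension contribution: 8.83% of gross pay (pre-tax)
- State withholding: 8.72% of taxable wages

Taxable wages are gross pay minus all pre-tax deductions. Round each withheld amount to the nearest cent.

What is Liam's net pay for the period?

$886.52

Employee pension contribution: $1,111.93 × 0.0883 = $98.18
Taxable wages = $1,111.93 − $98.18 = $1,013.75
State withholding: $1,013.75 × 0.0872 = $88.40
Municipal income tax: $1,013.75 × 0.01 = $10.14
Medicare tax: $1,111.93 × 0.0219 = $24.35
Paid family leave insurance: $1,111.93 × 0.0039 = $4.34
Total deductions = $98.18 + $88.40 + $10.14 + $24.35 + $4.34 = $225.41
Net pay = $1,111.93 − $225.41 = $886.52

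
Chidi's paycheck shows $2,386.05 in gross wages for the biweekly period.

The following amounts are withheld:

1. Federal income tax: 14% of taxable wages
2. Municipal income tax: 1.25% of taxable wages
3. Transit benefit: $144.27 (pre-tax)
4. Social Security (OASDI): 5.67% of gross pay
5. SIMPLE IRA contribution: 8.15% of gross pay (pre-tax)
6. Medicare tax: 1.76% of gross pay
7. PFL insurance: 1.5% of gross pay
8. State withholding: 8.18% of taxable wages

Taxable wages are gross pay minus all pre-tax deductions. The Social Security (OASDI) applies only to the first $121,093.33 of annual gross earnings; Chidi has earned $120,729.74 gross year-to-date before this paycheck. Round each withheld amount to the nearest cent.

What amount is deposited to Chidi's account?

$1,469.24

Transit benefit: $144.27
SIMPLE IRA contribution: $2,386.05 × 0.0815 = $194.46
Pre-tax total = $144.27 + $194.46 = $338.73
Taxable wages = $2,386.05 − $338.73 = $2,047.32
State withholding: $2,047.32 × 0.0818 = $167.47
Municipal income tax: $2,047.32 × 0.0125 = $25.59
Federal income tax: $2,047.32 × 0.14 = $286.62
Medicare tax: $2,386.05 × 0.0176 = $41.99
PFL insurance: $2,386.05 × 0.015 = $35.79
Social Security (OASDI): only $121,093.33 − $120,729.74 = $363.59 of this check is subject → $363.59 × 0.0567 = $20.62
Total deductions = $144.27 + $194.46 + $167.47 + $25.59 + $286.62 + $41.99 + $35.79 + $20.62 = $916.81
Net pay = $2,386.05 − $916.81 = $1,469.24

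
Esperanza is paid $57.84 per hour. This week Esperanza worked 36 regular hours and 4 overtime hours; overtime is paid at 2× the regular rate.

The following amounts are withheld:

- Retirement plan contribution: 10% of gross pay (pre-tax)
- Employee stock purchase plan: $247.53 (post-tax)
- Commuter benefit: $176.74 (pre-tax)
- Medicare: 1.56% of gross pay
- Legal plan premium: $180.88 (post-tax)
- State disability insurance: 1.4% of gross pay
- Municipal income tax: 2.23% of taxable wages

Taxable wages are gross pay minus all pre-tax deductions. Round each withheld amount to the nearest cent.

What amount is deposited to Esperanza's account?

Regular pay: 36 × $57.84 = $2,082.24
Overtime pay: 4 × $57.84 × 2 = $462.72
Gross pay = $2,082.24 + $462.72 = $2,544.96
Commuter benefit: $176.74
Retirement plan contribution: $2,544.96 × 0.1 = $254.50
Pre-tax total = $176.74 + $254.50 = $431.24
Taxable wages = $2,544.96 − $431.24 = $2,113.72
Municipal income tax: $2,113.72 × 0.0223 = $47.14
State disability insurance: $2,544.96 × 0.014 = $35.63
Medicare: $2,544.96 × 0.0156 = $39.70
Legal plan premium: $180.88
Employee stock purchase plan: $247.53
Total deductions = $176.74 + $254.50 + $47.14 + $35.63 + $39.70 + $180.88 + $247.53 = $982.12
Net pay = $2,544.96 − $982.12 = $1,562.84

$1,562.84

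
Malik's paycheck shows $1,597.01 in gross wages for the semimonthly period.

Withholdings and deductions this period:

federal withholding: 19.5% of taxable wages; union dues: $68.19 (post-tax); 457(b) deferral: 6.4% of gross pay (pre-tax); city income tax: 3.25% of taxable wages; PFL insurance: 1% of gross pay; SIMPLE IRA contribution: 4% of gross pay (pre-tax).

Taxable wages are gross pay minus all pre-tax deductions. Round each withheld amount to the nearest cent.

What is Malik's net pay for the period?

$1,021.23

457(b) deferral: $1,597.01 × 0.064 = $102.21
SIMPLE IRA contribution: $1,597.01 × 0.04 = $63.88
Pre-tax total = $102.21 + $63.88 = $166.09
Taxable wages = $1,597.01 − $166.09 = $1,430.92
City income tax: $1,430.92 × 0.0325 = $46.50
Federal withholding: $1,430.92 × 0.195 = $279.03
PFL insurance: $1,597.01 × 0.01 = $15.97
Union dues: $68.19
Total deductions = $102.21 + $63.88 + $46.50 + $279.03 + $15.97 + $68.19 = $575.78
Net pay = $1,597.01 − $575.78 = $1,021.23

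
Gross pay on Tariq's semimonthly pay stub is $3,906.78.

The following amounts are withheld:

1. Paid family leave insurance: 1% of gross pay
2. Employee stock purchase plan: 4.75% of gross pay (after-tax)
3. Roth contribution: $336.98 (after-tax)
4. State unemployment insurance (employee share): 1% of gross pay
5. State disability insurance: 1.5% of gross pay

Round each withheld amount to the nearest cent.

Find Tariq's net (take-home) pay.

State disability insurance: $3,906.78 × 0.015 = $58.60
Paid family leave insurance: $3,906.78 × 0.01 = $39.07
State unemployment insurance (employee share): $3,906.78 × 0.01 = $39.07
Employee stock purchase plan: $3,906.78 × 0.0475 = $185.57
Roth contribution: $336.98
Total deductions = $58.60 + $39.07 + $39.07 + $185.57 + $336.98 = $659.29
Net pay = $3,906.78 − $659.29 = $3,247.49

$3,247.49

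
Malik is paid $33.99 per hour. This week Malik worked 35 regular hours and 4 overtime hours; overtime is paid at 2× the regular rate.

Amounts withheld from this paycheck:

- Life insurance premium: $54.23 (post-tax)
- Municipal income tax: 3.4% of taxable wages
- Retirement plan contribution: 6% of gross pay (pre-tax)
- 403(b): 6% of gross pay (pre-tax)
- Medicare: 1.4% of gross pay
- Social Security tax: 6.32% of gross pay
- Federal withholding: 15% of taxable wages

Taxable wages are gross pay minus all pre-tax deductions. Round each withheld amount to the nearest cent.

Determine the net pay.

Regular pay: 35 × $33.99 = $1,189.65
Overtime pay: 4 × $33.99 × 2 = $271.92
Gross pay = $1,189.65 + $271.92 = $1,461.57
Retirement plan contribution: $1,461.57 × 0.06 = $87.69
403(b): $1,461.57 × 0.06 = $87.69
Pre-tax total = $87.69 + $87.69 = $175.38
Taxable wages = $1,461.57 − $175.38 = $1,286.19
Municipal income tax: $1,286.19 × 0.034 = $43.73
Federal withholding: $1,286.19 × 0.15 = $192.93
Medicare: $1,461.57 × 0.014 = $20.46
Social Security tax: $1,461.57 × 0.0632 = $92.37
Life insurance premium: $54.23
Total deductions = $87.69 + $87.69 + $43.73 + $192.93 + $20.46 + $92.37 + $54.23 = $579.10
Net pay = $1,461.57 − $579.10 = $882.47

$882.47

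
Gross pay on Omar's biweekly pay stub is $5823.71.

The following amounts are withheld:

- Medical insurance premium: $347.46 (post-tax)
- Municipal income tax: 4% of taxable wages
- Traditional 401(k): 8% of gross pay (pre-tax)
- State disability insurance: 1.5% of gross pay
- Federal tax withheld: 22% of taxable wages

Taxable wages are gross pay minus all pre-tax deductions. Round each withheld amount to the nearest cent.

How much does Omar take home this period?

$3529.96

Traditional 401(k): $5823.71 × 0.08 = $465.90
Taxable wages = $5823.71 − $465.90 = $5357.81
Municipal income tax: $5357.81 × 0.04 = $214.31
Federal tax withheld: $5357.81 × 0.22 = $1178.72
State disability insurance: $5823.71 × 0.015 = $87.36
Medical insurance premium: $347.46
Total deductions = $465.90 + $214.31 + $1178.72 + $87.36 + $347.46 = $2293.75
Net pay = $5823.71 − $2293.75 = $3529.96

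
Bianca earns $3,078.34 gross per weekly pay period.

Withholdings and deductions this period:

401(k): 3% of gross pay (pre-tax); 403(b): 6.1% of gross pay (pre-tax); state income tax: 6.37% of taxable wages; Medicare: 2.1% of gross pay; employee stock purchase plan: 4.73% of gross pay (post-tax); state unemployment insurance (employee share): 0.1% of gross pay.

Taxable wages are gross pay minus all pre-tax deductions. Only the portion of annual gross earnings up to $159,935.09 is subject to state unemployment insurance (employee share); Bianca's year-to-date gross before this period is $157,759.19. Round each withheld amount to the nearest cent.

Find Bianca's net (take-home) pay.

$2,407.52

401(k): $3,078.34 × 0.03 = $92.35
403(b): $3,078.34 × 0.061 = $187.78
Pre-tax total = $92.35 + $187.78 = $280.13
Taxable wages = $3,078.34 − $280.13 = $2,798.21
State income tax: $2,798.21 × 0.0637 = $178.25
State unemployment insurance (employee share): only $159,935.09 − $157,759.19 = $2,175.90 of this check is subject → $2,175.90 × 0.001 = $2.18
Medicare: $3,078.34 × 0.021 = $64.65
Employee stock purchase plan: $3,078.34 × 0.0473 = $145.61
Total deductions = $92.35 + $187.78 + $178.25 + $2.18 + $64.65 + $145.61 = $670.82
Net pay = $3,078.34 − $670.82 = $2,407.52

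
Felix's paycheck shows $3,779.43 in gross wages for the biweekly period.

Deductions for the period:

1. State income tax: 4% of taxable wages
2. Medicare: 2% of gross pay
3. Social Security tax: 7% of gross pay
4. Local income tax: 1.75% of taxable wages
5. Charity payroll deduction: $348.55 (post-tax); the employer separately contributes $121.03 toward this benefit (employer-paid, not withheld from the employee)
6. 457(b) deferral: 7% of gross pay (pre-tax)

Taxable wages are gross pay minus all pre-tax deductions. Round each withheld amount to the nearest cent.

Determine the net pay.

457(b) deferral: $3,779.43 × 0.07 = $264.56
Taxable wages = $3,779.43 − $264.56 = $3,514.87
Local income tax: $3,514.87 × 0.0175 = $61.51
State income tax: $3,514.87 × 0.04 = $140.59
Medicare: $3,779.43 × 0.02 = $75.59
Social Security tax: $3,779.43 × 0.07 = $264.56
Charity payroll deduction: $348.55
(Employer's $121.03 toward charity payroll deduction is not withheld from the employee.)
Total deductions = $264.56 + $61.51 + $140.59 + $75.59 + $264.56 + $348.55 = $1,155.36
Net pay = $3,779.43 − $1,155.36 = $2,624.07

$2,624.07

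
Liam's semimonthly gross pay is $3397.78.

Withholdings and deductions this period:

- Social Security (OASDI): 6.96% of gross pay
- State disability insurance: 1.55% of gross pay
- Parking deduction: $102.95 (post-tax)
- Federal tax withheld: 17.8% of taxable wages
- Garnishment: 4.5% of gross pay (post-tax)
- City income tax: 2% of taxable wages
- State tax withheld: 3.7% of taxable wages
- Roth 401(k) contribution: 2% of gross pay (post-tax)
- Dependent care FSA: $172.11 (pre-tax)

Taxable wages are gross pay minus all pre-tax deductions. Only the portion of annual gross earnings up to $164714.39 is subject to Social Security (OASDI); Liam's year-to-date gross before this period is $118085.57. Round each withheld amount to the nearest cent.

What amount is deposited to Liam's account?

$1854.67

Dependent care FSA: $172.11
Taxable wages = $3397.78 − $172.11 = $3225.67
State tax withheld: $3225.67 × 0.037 = $119.35
Federal tax withheld: $3225.67 × 0.178 = $574.17
City income tax: $3225.67 × 0.02 = $64.51
Social Security (OASDI): cap not yet reached, full $3397.78 is subject → $3397.78 × 0.0696 = $236.49
State disability insurance: $3397.78 × 0.0155 = $52.67
Garnishment: $3397.78 × 0.045 = $152.90
Roth 401(k) contribution: $3397.78 × 0.02 = $67.96
Parking deduction: $102.95
Total deductions = $172.11 + $119.35 + $574.17 + $64.51 + $236.49 + $52.67 + $152.90 + $67.96 + $102.95 = $1543.11
Net pay = $3397.78 − $1543.11 = $1854.67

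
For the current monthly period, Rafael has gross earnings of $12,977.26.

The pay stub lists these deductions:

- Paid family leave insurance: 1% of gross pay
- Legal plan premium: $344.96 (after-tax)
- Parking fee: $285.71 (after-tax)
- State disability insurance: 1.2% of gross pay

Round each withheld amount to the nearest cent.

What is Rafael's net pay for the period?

Paid family leave insurance: $12,977.26 × 0.01 = $129.77
State disability insurance: $12,977.26 × 0.012 = $155.73
Legal plan premium: $344.96
Parking fee: $285.71
Total deductions = $129.77 + $155.73 + $344.96 + $285.71 = $916.17
Net pay = $12,977.26 − $916.17 = $12,061.09

$12,061.09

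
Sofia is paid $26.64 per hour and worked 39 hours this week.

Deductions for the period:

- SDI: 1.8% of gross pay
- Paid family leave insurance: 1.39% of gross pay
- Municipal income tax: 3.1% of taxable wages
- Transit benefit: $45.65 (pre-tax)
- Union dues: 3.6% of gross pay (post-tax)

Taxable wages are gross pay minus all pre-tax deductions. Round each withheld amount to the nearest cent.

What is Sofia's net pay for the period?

$891.98

Gross pay: 39 × $26.64 = $1,038.96
Transit benefit: $45.65
Taxable wages = $1,038.96 − $45.65 = $993.31
Municipal income tax: $993.31 × 0.031 = $30.79
SDI: $1,038.96 × 0.018 = $18.70
Paid family leave insurance: $1,038.96 × 0.0139 = $14.44
Union dues: $1,038.96 × 0.036 = $37.40
Total deductions = $45.65 + $30.79 + $18.70 + $14.44 + $37.40 = $146.98
Net pay = $1,038.96 − $146.98 = $891.98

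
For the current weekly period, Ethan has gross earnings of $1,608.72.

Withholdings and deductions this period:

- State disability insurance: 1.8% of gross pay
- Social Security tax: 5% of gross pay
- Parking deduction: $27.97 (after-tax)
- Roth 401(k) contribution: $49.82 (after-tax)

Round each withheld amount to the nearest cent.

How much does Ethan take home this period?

Social Security tax: $1,608.72 × 0.05 = $80.44
State disability insurance: $1,608.72 × 0.018 = $28.96
Roth 401(k) contribution: $49.82
Parking deduction: $27.97
Total deductions = $80.44 + $28.96 + $49.82 + $27.97 = $187.19
Net pay = $1,608.72 − $187.19 = $1,421.53

$1,421.53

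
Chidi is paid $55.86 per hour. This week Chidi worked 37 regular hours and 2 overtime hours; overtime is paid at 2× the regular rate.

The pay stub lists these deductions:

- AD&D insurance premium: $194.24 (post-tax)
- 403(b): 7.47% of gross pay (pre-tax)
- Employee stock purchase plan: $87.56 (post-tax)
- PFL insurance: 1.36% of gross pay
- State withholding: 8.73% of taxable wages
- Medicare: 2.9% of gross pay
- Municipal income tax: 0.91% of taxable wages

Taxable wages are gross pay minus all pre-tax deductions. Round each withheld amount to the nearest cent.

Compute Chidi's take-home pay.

Regular pay: 37 × $55.86 = $2,066.82
Overtime pay: 2 × $55.86 × 2 = $223.44
Gross pay = $2,066.82 + $223.44 = $2,290.26
403(b): $2,290.26 × 0.0747 = $171.08
Taxable wages = $2,290.26 − $171.08 = $2,119.18
State withholding: $2,119.18 × 0.0873 = $185.00
Municipal income tax: $2,119.18 × 0.0091 = $19.28
PFL insurance: $2,290.26 × 0.0136 = $31.15
Medicare: $2,290.26 × 0.029 = $66.42
Employee stock purchase plan: $87.56
AD&D insurance premium: $194.24
Total deductions = $171.08 + $185.00 + $19.28 + $31.15 + $66.42 + $87.56 + $194.24 = $754.73
Net pay = $2,290.26 − $754.73 = $1,535.53

$1,535.53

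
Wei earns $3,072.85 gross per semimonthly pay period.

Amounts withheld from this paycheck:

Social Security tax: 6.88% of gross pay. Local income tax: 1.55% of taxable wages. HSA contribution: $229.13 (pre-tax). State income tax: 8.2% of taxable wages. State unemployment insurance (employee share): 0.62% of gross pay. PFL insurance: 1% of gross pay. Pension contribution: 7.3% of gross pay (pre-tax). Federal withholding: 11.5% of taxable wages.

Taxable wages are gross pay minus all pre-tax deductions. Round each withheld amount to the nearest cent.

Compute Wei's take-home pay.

HSA contribution: $229.13
Pension contribution: $3,072.85 × 0.073 = $224.32
Pre-tax total = $229.13 + $224.32 = $453.45
Taxable wages = $3,072.85 − $453.45 = $2,619.40
Federal withholding: $2,619.40 × 0.115 = $301.23
Local income tax: $2,619.40 × 0.0155 = $40.60
State income tax: $2,619.40 × 0.082 = $214.79
PFL insurance: $3,072.85 × 0.01 = $30.73
Social Security tax: $3,072.85 × 0.0688 = $211.41
State unemployment insurance (employee share): $3,072.85 × 0.0062 = $19.05
Total deductions = $229.13 + $224.32 + $301.23 + $40.60 + $214.79 + $30.73 + $211.41 + $19.05 = $1,271.26
Net pay = $3,072.85 − $1,271.26 = $1,801.59

$1,801.59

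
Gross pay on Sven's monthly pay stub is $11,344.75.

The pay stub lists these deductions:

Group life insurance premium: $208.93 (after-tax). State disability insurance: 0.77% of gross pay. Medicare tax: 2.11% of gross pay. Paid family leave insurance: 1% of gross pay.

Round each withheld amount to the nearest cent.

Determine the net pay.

State disability insurance: $11,344.75 × 0.0077 = $87.35
Medicare tax: $11,344.75 × 0.0211 = $239.37
Paid family leave insurance: $11,344.75 × 0.01 = $113.45
Group life insurance premium: $208.93
Total deductions = $87.35 + $239.37 + $113.45 + $208.93 = $649.10
Net pay = $11,344.75 − $649.10 = $10,695.65

$10,695.65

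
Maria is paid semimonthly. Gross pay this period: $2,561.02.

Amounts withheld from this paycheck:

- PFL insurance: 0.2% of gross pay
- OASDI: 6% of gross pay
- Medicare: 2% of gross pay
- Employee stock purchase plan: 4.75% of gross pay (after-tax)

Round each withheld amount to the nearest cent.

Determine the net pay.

$2,229.37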